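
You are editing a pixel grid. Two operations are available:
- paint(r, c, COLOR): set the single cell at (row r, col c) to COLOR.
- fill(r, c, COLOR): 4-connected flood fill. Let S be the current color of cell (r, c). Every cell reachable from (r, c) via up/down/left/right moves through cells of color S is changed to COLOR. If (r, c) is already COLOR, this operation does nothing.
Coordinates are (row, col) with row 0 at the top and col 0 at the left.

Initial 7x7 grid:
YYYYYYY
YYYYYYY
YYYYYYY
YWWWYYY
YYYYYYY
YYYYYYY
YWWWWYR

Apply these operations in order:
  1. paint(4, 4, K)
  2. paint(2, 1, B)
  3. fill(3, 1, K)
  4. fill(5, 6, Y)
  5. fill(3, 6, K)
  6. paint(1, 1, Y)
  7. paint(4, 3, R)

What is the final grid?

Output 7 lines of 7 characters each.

Answer: KKKKKKK
KYKKKKK
KBKKKKK
KKKKKKK
KKKRKKK
KKKKKKK
KWWWWKR

Derivation:
After op 1 paint(4,4,K):
YYYYYYY
YYYYYYY
YYYYYYY
YWWWYYY
YYYYKYY
YYYYYYY
YWWWWYR
After op 2 paint(2,1,B):
YYYYYYY
YYYYYYY
YBYYYYY
YWWWYYY
YYYYKYY
YYYYYYY
YWWWWYR
After op 3 fill(3,1,K) [3 cells changed]:
YYYYYYY
YYYYYYY
YBYYYYY
YKKKYYY
YYYYKYY
YYYYYYY
YWWWWYR
After op 4 fill(5,6,Y) [0 cells changed]:
YYYYYYY
YYYYYYY
YBYYYYY
YKKKYYY
YYYYKYY
YYYYYYY
YWWWWYR
After op 5 fill(3,6,K) [39 cells changed]:
KKKKKKK
KKKKKKK
KBKKKKK
KKKKKKK
KKKKKKK
KKKKKKK
KWWWWKR
After op 6 paint(1,1,Y):
KKKKKKK
KYKKKKK
KBKKKKK
KKKKKKK
KKKKKKK
KKKKKKK
KWWWWKR
After op 7 paint(4,3,R):
KKKKKKK
KYKKKKK
KBKKKKK
KKKKKKK
KKKRKKK
KKKKKKK
KWWWWKR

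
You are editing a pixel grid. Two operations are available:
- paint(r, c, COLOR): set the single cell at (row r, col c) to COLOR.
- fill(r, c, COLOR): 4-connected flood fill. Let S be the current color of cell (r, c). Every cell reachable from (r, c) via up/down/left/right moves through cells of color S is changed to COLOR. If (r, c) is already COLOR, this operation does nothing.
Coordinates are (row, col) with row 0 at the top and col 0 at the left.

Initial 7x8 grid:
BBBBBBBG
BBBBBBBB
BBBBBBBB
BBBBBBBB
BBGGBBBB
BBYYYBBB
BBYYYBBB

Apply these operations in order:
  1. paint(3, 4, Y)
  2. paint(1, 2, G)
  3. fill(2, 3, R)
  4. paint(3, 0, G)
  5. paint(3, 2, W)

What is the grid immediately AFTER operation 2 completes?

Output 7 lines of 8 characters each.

After op 1 paint(3,4,Y):
BBBBBBBG
BBBBBBBB
BBBBBBBB
BBBBYBBB
BBGGBBBB
BBYYYBBB
BBYYYBBB
After op 2 paint(1,2,G):
BBBBBBBG
BBGBBBBB
BBBBBBBB
BBBBYBBB
BBGGBBBB
BBYYYBBB
BBYYYBBB

Answer: BBBBBBBG
BBGBBBBB
BBBBBBBB
BBBBYBBB
BBGGBBBB
BBYYYBBB
BBYYYBBB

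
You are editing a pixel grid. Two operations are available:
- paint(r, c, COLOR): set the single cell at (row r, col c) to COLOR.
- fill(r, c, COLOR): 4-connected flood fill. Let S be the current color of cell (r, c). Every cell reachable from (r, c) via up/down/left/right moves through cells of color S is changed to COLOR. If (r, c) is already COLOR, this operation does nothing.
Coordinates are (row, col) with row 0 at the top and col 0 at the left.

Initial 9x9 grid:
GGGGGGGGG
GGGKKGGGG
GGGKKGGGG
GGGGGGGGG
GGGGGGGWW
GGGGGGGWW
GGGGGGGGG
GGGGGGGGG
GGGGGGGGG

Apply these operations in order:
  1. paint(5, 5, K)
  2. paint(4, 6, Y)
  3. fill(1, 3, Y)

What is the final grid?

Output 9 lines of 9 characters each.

After op 1 paint(5,5,K):
GGGGGGGGG
GGGKKGGGG
GGGKKGGGG
GGGGGGGGG
GGGGGGGWW
GGGGGKGWW
GGGGGGGGG
GGGGGGGGG
GGGGGGGGG
After op 2 paint(4,6,Y):
GGGGGGGGG
GGGKKGGGG
GGGKKGGGG
GGGGGGGGG
GGGGGGYWW
GGGGGKGWW
GGGGGGGGG
GGGGGGGGG
GGGGGGGGG
After op 3 fill(1,3,Y) [4 cells changed]:
GGGGGGGGG
GGGYYGGGG
GGGYYGGGG
GGGGGGGGG
GGGGGGYWW
GGGGGKGWW
GGGGGGGGG
GGGGGGGGG
GGGGGGGGG

Answer: GGGGGGGGG
GGGYYGGGG
GGGYYGGGG
GGGGGGGGG
GGGGGGYWW
GGGGGKGWW
GGGGGGGGG
GGGGGGGGG
GGGGGGGGG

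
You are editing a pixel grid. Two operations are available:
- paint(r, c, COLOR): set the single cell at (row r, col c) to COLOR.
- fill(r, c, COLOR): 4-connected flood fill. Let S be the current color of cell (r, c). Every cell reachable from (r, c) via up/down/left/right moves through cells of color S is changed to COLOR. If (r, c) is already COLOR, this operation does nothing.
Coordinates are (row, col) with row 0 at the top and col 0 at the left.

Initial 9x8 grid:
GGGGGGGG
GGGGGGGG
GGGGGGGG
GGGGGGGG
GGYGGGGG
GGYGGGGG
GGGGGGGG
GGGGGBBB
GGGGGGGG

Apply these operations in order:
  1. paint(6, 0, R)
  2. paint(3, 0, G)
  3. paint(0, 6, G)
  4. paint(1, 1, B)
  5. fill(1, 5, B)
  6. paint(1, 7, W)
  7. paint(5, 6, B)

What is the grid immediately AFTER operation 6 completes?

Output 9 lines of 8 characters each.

Answer: BBBBBBBB
BBBBBBBW
BBBBBBBB
BBBBBBBB
BBYBBBBB
BBYBBBBB
RBBBBBBB
BBBBBBBB
BBBBBBBB

Derivation:
After op 1 paint(6,0,R):
GGGGGGGG
GGGGGGGG
GGGGGGGG
GGGGGGGG
GGYGGGGG
GGYGGGGG
RGGGGGGG
GGGGGBBB
GGGGGGGG
After op 2 paint(3,0,G):
GGGGGGGG
GGGGGGGG
GGGGGGGG
GGGGGGGG
GGYGGGGG
GGYGGGGG
RGGGGGGG
GGGGGBBB
GGGGGGGG
After op 3 paint(0,6,G):
GGGGGGGG
GGGGGGGG
GGGGGGGG
GGGGGGGG
GGYGGGGG
GGYGGGGG
RGGGGGGG
GGGGGBBB
GGGGGGGG
After op 4 paint(1,1,B):
GGGGGGGG
GBGGGGGG
GGGGGGGG
GGGGGGGG
GGYGGGGG
GGYGGGGG
RGGGGGGG
GGGGGBBB
GGGGGGGG
After op 5 fill(1,5,B) [65 cells changed]:
BBBBBBBB
BBBBBBBB
BBBBBBBB
BBBBBBBB
BBYBBBBB
BBYBBBBB
RBBBBBBB
BBBBBBBB
BBBBBBBB
After op 6 paint(1,7,W):
BBBBBBBB
BBBBBBBW
BBBBBBBB
BBBBBBBB
BBYBBBBB
BBYBBBBB
RBBBBBBB
BBBBBBBB
BBBBBBBB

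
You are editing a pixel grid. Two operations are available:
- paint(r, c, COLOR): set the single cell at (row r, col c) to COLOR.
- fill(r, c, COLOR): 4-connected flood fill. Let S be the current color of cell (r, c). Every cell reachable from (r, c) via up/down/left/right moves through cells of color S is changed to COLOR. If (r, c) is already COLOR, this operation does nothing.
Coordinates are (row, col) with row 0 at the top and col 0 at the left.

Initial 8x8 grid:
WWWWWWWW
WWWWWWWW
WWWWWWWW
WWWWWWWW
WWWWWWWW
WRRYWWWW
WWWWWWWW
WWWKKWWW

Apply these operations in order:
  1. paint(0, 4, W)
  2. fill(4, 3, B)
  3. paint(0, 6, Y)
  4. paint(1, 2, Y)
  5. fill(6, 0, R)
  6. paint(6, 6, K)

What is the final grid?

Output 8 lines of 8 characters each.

Answer: RRRRRRYR
RRYRRRRR
RRRRRRRR
RRRRRRRR
RRRRRRRR
RRRYRRRR
RRRRRRKR
RRRKKRRR

Derivation:
After op 1 paint(0,4,W):
WWWWWWWW
WWWWWWWW
WWWWWWWW
WWWWWWWW
WWWWWWWW
WRRYWWWW
WWWWWWWW
WWWKKWWW
After op 2 fill(4,3,B) [59 cells changed]:
BBBBBBBB
BBBBBBBB
BBBBBBBB
BBBBBBBB
BBBBBBBB
BRRYBBBB
BBBBBBBB
BBBKKBBB
After op 3 paint(0,6,Y):
BBBBBBYB
BBBBBBBB
BBBBBBBB
BBBBBBBB
BBBBBBBB
BRRYBBBB
BBBBBBBB
BBBKKBBB
After op 4 paint(1,2,Y):
BBBBBBYB
BBYBBBBB
BBBBBBBB
BBBBBBBB
BBBBBBBB
BRRYBBBB
BBBBBBBB
BBBKKBBB
After op 5 fill(6,0,R) [57 cells changed]:
RRRRRRYR
RRYRRRRR
RRRRRRRR
RRRRRRRR
RRRRRRRR
RRRYRRRR
RRRRRRRR
RRRKKRRR
After op 6 paint(6,6,K):
RRRRRRYR
RRYRRRRR
RRRRRRRR
RRRRRRRR
RRRRRRRR
RRRYRRRR
RRRRRRKR
RRRKKRRR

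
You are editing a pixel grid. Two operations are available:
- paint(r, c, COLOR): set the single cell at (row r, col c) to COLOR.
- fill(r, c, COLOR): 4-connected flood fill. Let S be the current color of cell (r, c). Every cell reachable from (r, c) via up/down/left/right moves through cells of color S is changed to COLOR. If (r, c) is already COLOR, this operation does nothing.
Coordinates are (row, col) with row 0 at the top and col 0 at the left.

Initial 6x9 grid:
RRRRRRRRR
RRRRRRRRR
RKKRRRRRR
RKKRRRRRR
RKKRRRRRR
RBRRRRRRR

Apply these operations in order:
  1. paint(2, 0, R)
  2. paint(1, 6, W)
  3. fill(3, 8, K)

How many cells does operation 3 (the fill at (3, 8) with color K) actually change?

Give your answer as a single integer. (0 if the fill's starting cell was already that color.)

Answer: 46

Derivation:
After op 1 paint(2,0,R):
RRRRRRRRR
RRRRRRRRR
RKKRRRRRR
RKKRRRRRR
RKKRRRRRR
RBRRRRRRR
After op 2 paint(1,6,W):
RRRRRRRRR
RRRRRRWRR
RKKRRRRRR
RKKRRRRRR
RKKRRRRRR
RBRRRRRRR
After op 3 fill(3,8,K) [46 cells changed]:
KKKKKKKKK
KKKKKKWKK
KKKKKKKKK
KKKKKKKKK
KKKKKKKKK
KBKKKKKKK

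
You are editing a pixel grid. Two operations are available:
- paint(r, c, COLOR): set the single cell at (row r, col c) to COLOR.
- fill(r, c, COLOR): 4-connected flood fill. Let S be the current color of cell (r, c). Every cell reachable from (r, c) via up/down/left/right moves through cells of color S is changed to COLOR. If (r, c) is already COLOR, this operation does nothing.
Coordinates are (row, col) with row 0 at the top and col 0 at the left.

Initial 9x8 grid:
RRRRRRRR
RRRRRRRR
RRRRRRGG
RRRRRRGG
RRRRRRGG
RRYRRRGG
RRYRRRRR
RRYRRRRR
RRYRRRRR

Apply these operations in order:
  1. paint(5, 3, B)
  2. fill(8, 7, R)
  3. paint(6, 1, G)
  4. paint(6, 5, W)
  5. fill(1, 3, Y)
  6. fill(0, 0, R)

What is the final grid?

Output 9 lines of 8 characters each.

Answer: RRRRRRRR
RRRRRRRR
RRRRRRGG
RRRRRRGG
RRRRRRGG
RRRBRRGG
RGRRRWRR
RRRRRRRR
RRRRRRRR

Derivation:
After op 1 paint(5,3,B):
RRRRRRRR
RRRRRRRR
RRRRRRGG
RRRRRRGG
RRRRRRGG
RRYBRRGG
RRYRRRRR
RRYRRRRR
RRYRRRRR
After op 2 fill(8,7,R) [0 cells changed]:
RRRRRRRR
RRRRRRRR
RRRRRRGG
RRRRRRGG
RRRRRRGG
RRYBRRGG
RRYRRRRR
RRYRRRRR
RRYRRRRR
After op 3 paint(6,1,G):
RRRRRRRR
RRRRRRRR
RRRRRRGG
RRRRRRGG
RRRRRRGG
RRYBRRGG
RGYRRRRR
RRYRRRRR
RRYRRRRR
After op 4 paint(6,5,W):
RRRRRRRR
RRRRRRRR
RRRRRRGG
RRRRRRGG
RRRRRRGG
RRYBRRGG
RGYRRWRR
RRYRRRRR
RRYRRRRR
After op 5 fill(1,3,Y) [57 cells changed]:
YYYYYYYY
YYYYYYYY
YYYYYYGG
YYYYYYGG
YYYYYYGG
YYYBYYGG
YGYYYWYY
YYYYYYYY
YYYYYYYY
After op 6 fill(0,0,R) [61 cells changed]:
RRRRRRRR
RRRRRRRR
RRRRRRGG
RRRRRRGG
RRRRRRGG
RRRBRRGG
RGRRRWRR
RRRRRRRR
RRRRRRRR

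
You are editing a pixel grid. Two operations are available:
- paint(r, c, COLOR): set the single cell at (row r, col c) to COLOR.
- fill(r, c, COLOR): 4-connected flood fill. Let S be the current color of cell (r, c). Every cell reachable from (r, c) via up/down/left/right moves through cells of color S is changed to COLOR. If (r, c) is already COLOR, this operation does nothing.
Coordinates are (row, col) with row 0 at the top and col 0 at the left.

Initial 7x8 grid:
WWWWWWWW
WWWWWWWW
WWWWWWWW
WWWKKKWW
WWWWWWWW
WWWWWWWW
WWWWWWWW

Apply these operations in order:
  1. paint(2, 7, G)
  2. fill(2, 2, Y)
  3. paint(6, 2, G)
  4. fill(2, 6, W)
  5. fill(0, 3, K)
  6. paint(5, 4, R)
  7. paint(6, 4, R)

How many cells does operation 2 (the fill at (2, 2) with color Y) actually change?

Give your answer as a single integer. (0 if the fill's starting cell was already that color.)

After op 1 paint(2,7,G):
WWWWWWWW
WWWWWWWW
WWWWWWWG
WWWKKKWW
WWWWWWWW
WWWWWWWW
WWWWWWWW
After op 2 fill(2,2,Y) [52 cells changed]:
YYYYYYYY
YYYYYYYY
YYYYYYYG
YYYKKKYY
YYYYYYYY
YYYYYYYY
YYYYYYYY

Answer: 52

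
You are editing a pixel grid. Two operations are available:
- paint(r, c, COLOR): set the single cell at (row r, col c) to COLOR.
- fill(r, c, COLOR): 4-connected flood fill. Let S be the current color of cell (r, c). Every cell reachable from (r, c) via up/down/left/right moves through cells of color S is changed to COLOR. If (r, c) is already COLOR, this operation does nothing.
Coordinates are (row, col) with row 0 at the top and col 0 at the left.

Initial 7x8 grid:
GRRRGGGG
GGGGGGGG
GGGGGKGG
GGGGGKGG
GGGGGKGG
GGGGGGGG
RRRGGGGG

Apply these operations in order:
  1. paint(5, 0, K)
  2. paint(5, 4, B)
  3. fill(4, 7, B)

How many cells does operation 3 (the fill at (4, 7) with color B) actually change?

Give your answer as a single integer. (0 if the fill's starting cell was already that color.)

After op 1 paint(5,0,K):
GRRRGGGG
GGGGGGGG
GGGGGKGG
GGGGGKGG
GGGGGKGG
KGGGGGGG
RRRGGGGG
After op 2 paint(5,4,B):
GRRRGGGG
GGGGGGGG
GGGGGKGG
GGGGGKGG
GGGGGKGG
KGGGBGGG
RRRGGGGG
After op 3 fill(4,7,B) [45 cells changed]:
BRRRBBBB
BBBBBBBB
BBBBBKBB
BBBBBKBB
BBBBBKBB
KBBBBBBB
RRRBBBBB

Answer: 45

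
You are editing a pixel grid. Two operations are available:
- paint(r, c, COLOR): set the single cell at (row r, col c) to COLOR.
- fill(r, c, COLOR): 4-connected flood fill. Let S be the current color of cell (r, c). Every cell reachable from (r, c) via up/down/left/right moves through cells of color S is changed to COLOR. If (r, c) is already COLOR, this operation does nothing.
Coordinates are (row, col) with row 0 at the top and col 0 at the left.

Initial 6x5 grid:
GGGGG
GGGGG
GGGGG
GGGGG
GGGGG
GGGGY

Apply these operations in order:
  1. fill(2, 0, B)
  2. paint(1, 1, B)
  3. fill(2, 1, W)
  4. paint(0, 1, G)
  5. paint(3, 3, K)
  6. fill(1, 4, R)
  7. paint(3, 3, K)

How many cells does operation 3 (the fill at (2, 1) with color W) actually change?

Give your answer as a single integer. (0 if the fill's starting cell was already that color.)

Answer: 29

Derivation:
After op 1 fill(2,0,B) [29 cells changed]:
BBBBB
BBBBB
BBBBB
BBBBB
BBBBB
BBBBY
After op 2 paint(1,1,B):
BBBBB
BBBBB
BBBBB
BBBBB
BBBBB
BBBBY
After op 3 fill(2,1,W) [29 cells changed]:
WWWWW
WWWWW
WWWWW
WWWWW
WWWWW
WWWWY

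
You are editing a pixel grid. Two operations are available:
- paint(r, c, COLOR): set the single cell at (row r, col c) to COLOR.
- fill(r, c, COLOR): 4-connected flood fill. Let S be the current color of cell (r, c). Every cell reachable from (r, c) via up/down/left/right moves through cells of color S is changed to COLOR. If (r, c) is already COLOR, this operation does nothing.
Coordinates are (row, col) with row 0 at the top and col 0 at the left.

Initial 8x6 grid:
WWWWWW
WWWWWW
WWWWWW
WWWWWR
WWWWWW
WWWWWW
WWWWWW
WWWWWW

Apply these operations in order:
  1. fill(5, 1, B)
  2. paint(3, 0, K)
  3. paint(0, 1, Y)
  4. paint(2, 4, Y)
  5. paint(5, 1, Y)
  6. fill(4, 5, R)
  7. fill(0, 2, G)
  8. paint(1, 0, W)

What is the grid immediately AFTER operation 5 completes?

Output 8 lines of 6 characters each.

After op 1 fill(5,1,B) [47 cells changed]:
BBBBBB
BBBBBB
BBBBBB
BBBBBR
BBBBBB
BBBBBB
BBBBBB
BBBBBB
After op 2 paint(3,0,K):
BBBBBB
BBBBBB
BBBBBB
KBBBBR
BBBBBB
BBBBBB
BBBBBB
BBBBBB
After op 3 paint(0,1,Y):
BYBBBB
BBBBBB
BBBBBB
KBBBBR
BBBBBB
BBBBBB
BBBBBB
BBBBBB
After op 4 paint(2,4,Y):
BYBBBB
BBBBBB
BBBBYB
KBBBBR
BBBBBB
BBBBBB
BBBBBB
BBBBBB
After op 5 paint(5,1,Y):
BYBBBB
BBBBBB
BBBBYB
KBBBBR
BBBBBB
BYBBBB
BBBBBB
BBBBBB

Answer: BYBBBB
BBBBBB
BBBBYB
KBBBBR
BBBBBB
BYBBBB
BBBBBB
BBBBBB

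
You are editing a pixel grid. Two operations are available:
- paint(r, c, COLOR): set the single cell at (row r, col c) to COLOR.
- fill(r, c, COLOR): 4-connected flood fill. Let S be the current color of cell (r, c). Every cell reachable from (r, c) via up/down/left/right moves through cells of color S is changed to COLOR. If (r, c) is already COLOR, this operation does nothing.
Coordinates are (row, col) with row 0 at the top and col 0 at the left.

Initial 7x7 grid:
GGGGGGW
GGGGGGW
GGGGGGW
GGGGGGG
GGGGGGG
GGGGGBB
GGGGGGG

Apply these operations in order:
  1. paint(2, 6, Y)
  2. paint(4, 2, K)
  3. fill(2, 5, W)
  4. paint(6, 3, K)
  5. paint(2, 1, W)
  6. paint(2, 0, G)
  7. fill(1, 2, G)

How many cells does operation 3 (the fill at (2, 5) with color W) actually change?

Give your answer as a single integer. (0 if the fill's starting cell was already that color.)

Answer: 43

Derivation:
After op 1 paint(2,6,Y):
GGGGGGW
GGGGGGW
GGGGGGY
GGGGGGG
GGGGGGG
GGGGGBB
GGGGGGG
After op 2 paint(4,2,K):
GGGGGGW
GGGGGGW
GGGGGGY
GGGGGGG
GGKGGGG
GGGGGBB
GGGGGGG
After op 3 fill(2,5,W) [43 cells changed]:
WWWWWWW
WWWWWWW
WWWWWWY
WWWWWWW
WWKWWWW
WWWWWBB
WWWWWWW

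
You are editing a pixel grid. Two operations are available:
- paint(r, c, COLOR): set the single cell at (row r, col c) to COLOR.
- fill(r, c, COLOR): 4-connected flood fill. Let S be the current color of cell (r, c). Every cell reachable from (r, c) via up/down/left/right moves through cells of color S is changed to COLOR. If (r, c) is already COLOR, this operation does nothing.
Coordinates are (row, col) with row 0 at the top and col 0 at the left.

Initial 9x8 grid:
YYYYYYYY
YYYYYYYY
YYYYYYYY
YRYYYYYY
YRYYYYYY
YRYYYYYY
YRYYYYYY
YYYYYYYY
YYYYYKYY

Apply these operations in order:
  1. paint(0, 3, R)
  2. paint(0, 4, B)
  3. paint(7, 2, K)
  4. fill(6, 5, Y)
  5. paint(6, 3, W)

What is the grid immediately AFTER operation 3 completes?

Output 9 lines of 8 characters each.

After op 1 paint(0,3,R):
YYYRYYYY
YYYYYYYY
YYYYYYYY
YRYYYYYY
YRYYYYYY
YRYYYYYY
YRYYYYYY
YYYYYYYY
YYYYYKYY
After op 2 paint(0,4,B):
YYYRBYYY
YYYYYYYY
YYYYYYYY
YRYYYYYY
YRYYYYYY
YRYYYYYY
YRYYYYYY
YYYYYYYY
YYYYYKYY
After op 3 paint(7,2,K):
YYYRBYYY
YYYYYYYY
YYYYYYYY
YRYYYYYY
YRYYYYYY
YRYYYYYY
YRYYYYYY
YYKYYYYY
YYYYYKYY

Answer: YYYRBYYY
YYYYYYYY
YYYYYYYY
YRYYYYYY
YRYYYYYY
YRYYYYYY
YRYYYYYY
YYKYYYYY
YYYYYKYY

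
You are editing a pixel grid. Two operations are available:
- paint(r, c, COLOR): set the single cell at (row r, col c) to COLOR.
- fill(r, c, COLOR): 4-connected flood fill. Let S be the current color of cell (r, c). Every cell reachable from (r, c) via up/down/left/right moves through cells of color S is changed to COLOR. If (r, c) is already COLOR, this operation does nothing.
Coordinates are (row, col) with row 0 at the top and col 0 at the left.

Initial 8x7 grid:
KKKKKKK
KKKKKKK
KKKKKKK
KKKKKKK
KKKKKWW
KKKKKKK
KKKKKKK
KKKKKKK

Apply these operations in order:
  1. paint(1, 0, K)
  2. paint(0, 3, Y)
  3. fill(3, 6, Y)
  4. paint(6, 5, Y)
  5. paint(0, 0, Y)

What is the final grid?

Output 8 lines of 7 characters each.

After op 1 paint(1,0,K):
KKKKKKK
KKKKKKK
KKKKKKK
KKKKKKK
KKKKKWW
KKKKKKK
KKKKKKK
KKKKKKK
After op 2 paint(0,3,Y):
KKKYKKK
KKKKKKK
KKKKKKK
KKKKKKK
KKKKKWW
KKKKKKK
KKKKKKK
KKKKKKK
After op 3 fill(3,6,Y) [53 cells changed]:
YYYYYYY
YYYYYYY
YYYYYYY
YYYYYYY
YYYYYWW
YYYYYYY
YYYYYYY
YYYYYYY
After op 4 paint(6,5,Y):
YYYYYYY
YYYYYYY
YYYYYYY
YYYYYYY
YYYYYWW
YYYYYYY
YYYYYYY
YYYYYYY
After op 5 paint(0,0,Y):
YYYYYYY
YYYYYYY
YYYYYYY
YYYYYYY
YYYYYWW
YYYYYYY
YYYYYYY
YYYYYYY

Answer: YYYYYYY
YYYYYYY
YYYYYYY
YYYYYYY
YYYYYWW
YYYYYYY
YYYYYYY
YYYYYYY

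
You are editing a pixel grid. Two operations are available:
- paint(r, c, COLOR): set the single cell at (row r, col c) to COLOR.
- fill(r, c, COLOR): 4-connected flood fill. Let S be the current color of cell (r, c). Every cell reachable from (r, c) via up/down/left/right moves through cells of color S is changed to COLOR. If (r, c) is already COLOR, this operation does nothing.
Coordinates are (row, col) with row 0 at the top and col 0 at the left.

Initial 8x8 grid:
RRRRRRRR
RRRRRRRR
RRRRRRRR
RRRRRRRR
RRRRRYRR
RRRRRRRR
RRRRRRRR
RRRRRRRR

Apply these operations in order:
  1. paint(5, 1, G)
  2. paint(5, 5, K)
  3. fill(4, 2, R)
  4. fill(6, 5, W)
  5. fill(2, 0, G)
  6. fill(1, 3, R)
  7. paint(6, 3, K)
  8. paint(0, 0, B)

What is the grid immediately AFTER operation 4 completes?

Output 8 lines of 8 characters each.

After op 1 paint(5,1,G):
RRRRRRRR
RRRRRRRR
RRRRRRRR
RRRRRRRR
RRRRRYRR
RGRRRRRR
RRRRRRRR
RRRRRRRR
After op 2 paint(5,5,K):
RRRRRRRR
RRRRRRRR
RRRRRRRR
RRRRRRRR
RRRRRYRR
RGRRRKRR
RRRRRRRR
RRRRRRRR
After op 3 fill(4,2,R) [0 cells changed]:
RRRRRRRR
RRRRRRRR
RRRRRRRR
RRRRRRRR
RRRRRYRR
RGRRRKRR
RRRRRRRR
RRRRRRRR
After op 4 fill(6,5,W) [61 cells changed]:
WWWWWWWW
WWWWWWWW
WWWWWWWW
WWWWWWWW
WWWWWYWW
WGWWWKWW
WWWWWWWW
WWWWWWWW

Answer: WWWWWWWW
WWWWWWWW
WWWWWWWW
WWWWWWWW
WWWWWYWW
WGWWWKWW
WWWWWWWW
WWWWWWWW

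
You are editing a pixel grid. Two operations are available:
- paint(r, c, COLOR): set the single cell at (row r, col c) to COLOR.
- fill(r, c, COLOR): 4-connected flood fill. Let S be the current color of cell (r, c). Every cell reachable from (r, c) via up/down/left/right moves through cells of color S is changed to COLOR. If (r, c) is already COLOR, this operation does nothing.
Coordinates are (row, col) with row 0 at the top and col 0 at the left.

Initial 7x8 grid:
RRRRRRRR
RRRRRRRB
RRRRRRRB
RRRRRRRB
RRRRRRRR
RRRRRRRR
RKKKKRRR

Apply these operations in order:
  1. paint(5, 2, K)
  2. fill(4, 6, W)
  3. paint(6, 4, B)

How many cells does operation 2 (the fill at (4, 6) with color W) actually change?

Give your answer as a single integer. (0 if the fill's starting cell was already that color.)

Answer: 48

Derivation:
After op 1 paint(5,2,K):
RRRRRRRR
RRRRRRRB
RRRRRRRB
RRRRRRRB
RRRRRRRR
RRKRRRRR
RKKKKRRR
After op 2 fill(4,6,W) [48 cells changed]:
WWWWWWWW
WWWWWWWB
WWWWWWWB
WWWWWWWB
WWWWWWWW
WWKWWWWW
WKKKKWWW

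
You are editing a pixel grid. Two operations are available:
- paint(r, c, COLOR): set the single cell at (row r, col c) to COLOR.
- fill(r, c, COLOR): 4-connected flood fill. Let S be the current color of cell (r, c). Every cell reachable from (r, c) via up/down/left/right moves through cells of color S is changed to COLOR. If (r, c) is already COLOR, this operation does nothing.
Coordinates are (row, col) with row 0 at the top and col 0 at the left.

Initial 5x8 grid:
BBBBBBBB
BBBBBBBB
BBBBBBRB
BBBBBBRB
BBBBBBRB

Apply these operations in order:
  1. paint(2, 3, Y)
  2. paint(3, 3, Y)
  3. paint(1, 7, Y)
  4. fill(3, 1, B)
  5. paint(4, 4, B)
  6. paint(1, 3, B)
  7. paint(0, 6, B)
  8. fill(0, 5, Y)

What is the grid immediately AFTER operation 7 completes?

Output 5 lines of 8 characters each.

After op 1 paint(2,3,Y):
BBBBBBBB
BBBBBBBB
BBBYBBRB
BBBBBBRB
BBBBBBRB
After op 2 paint(3,3,Y):
BBBBBBBB
BBBBBBBB
BBBYBBRB
BBBYBBRB
BBBBBBRB
After op 3 paint(1,7,Y):
BBBBBBBB
BBBBBBBY
BBBYBBRB
BBBYBBRB
BBBBBBRB
After op 4 fill(3,1,B) [0 cells changed]:
BBBBBBBB
BBBBBBBY
BBBYBBRB
BBBYBBRB
BBBBBBRB
After op 5 paint(4,4,B):
BBBBBBBB
BBBBBBBY
BBBYBBRB
BBBYBBRB
BBBBBBRB
After op 6 paint(1,3,B):
BBBBBBBB
BBBBBBBY
BBBYBBRB
BBBYBBRB
BBBBBBRB
After op 7 paint(0,6,B):
BBBBBBBB
BBBBBBBY
BBBYBBRB
BBBYBBRB
BBBBBBRB

Answer: BBBBBBBB
BBBBBBBY
BBBYBBRB
BBBYBBRB
BBBBBBRB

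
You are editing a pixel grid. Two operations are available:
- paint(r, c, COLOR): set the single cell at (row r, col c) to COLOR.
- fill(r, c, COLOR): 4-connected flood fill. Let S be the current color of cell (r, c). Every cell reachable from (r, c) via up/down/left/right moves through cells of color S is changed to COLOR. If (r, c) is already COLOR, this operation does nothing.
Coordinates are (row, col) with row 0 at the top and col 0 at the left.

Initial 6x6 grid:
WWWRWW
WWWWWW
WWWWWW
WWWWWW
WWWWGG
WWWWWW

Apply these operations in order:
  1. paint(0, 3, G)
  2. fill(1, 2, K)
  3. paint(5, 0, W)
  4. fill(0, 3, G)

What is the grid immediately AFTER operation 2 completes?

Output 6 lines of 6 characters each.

After op 1 paint(0,3,G):
WWWGWW
WWWWWW
WWWWWW
WWWWWW
WWWWGG
WWWWWW
After op 2 fill(1,2,K) [33 cells changed]:
KKKGKK
KKKKKK
KKKKKK
KKKKKK
KKKKGG
KKKKKK

Answer: KKKGKK
KKKKKK
KKKKKK
KKKKKK
KKKKGG
KKKKKK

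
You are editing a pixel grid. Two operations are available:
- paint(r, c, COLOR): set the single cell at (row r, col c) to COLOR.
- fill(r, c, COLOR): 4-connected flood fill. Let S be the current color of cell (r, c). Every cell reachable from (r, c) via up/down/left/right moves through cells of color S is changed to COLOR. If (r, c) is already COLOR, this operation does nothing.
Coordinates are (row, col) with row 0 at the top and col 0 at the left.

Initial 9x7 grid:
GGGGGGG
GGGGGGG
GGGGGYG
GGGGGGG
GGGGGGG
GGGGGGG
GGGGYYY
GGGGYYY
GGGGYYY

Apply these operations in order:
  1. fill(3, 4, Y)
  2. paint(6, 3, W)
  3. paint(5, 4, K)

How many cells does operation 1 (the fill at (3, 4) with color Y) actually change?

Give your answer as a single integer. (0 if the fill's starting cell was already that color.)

After op 1 fill(3,4,Y) [53 cells changed]:
YYYYYYY
YYYYYYY
YYYYYYY
YYYYYYY
YYYYYYY
YYYYYYY
YYYYYYY
YYYYYYY
YYYYYYY

Answer: 53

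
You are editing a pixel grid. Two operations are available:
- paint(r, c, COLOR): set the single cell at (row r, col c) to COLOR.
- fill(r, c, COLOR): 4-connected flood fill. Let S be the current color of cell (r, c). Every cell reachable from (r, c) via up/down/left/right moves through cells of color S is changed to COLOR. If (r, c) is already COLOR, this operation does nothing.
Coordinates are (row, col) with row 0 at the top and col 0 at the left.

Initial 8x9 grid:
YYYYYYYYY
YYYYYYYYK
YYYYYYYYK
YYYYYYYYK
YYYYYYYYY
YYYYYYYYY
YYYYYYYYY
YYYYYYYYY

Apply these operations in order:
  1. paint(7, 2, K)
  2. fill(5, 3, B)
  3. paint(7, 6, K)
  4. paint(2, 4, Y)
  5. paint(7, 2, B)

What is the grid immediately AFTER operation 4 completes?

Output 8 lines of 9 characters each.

After op 1 paint(7,2,K):
YYYYYYYYY
YYYYYYYYK
YYYYYYYYK
YYYYYYYYK
YYYYYYYYY
YYYYYYYYY
YYYYYYYYY
YYKYYYYYY
After op 2 fill(5,3,B) [68 cells changed]:
BBBBBBBBB
BBBBBBBBK
BBBBBBBBK
BBBBBBBBK
BBBBBBBBB
BBBBBBBBB
BBBBBBBBB
BBKBBBBBB
After op 3 paint(7,6,K):
BBBBBBBBB
BBBBBBBBK
BBBBBBBBK
BBBBBBBBK
BBBBBBBBB
BBBBBBBBB
BBBBBBBBB
BBKBBBKBB
After op 4 paint(2,4,Y):
BBBBBBBBB
BBBBBBBBK
BBBBYBBBK
BBBBBBBBK
BBBBBBBBB
BBBBBBBBB
BBBBBBBBB
BBKBBBKBB

Answer: BBBBBBBBB
BBBBBBBBK
BBBBYBBBK
BBBBBBBBK
BBBBBBBBB
BBBBBBBBB
BBBBBBBBB
BBKBBBKBB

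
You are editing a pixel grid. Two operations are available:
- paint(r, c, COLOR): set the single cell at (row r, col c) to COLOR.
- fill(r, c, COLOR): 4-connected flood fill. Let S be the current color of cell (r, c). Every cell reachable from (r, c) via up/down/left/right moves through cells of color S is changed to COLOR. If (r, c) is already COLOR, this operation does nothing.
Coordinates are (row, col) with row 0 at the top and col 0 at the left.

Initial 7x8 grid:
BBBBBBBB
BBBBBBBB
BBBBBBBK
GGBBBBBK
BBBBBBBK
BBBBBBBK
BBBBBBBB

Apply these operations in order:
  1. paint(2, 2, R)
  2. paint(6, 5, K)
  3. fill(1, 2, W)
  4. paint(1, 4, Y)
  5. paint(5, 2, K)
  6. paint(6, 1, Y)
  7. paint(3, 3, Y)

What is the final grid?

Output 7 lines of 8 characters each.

Answer: WWWWWWWW
WWWWYWWW
WWRWWWWK
GGWYWWWK
WWWWWWWK
WWKWWWWK
WYWWWKWW

Derivation:
After op 1 paint(2,2,R):
BBBBBBBB
BBBBBBBB
BBRBBBBK
GGBBBBBK
BBBBBBBK
BBBBBBBK
BBBBBBBB
After op 2 paint(6,5,K):
BBBBBBBB
BBBBBBBB
BBRBBBBK
GGBBBBBK
BBBBBBBK
BBBBBBBK
BBBBBKBB
After op 3 fill(1,2,W) [48 cells changed]:
WWWWWWWW
WWWWWWWW
WWRWWWWK
GGWWWWWK
WWWWWWWK
WWWWWWWK
WWWWWKWW
After op 4 paint(1,4,Y):
WWWWWWWW
WWWWYWWW
WWRWWWWK
GGWWWWWK
WWWWWWWK
WWWWWWWK
WWWWWKWW
After op 5 paint(5,2,K):
WWWWWWWW
WWWWYWWW
WWRWWWWK
GGWWWWWK
WWWWWWWK
WWKWWWWK
WWWWWKWW
After op 6 paint(6,1,Y):
WWWWWWWW
WWWWYWWW
WWRWWWWK
GGWWWWWK
WWWWWWWK
WWKWWWWK
WYWWWKWW
After op 7 paint(3,3,Y):
WWWWWWWW
WWWWYWWW
WWRWWWWK
GGWYWWWK
WWWWWWWK
WWKWWWWK
WYWWWKWW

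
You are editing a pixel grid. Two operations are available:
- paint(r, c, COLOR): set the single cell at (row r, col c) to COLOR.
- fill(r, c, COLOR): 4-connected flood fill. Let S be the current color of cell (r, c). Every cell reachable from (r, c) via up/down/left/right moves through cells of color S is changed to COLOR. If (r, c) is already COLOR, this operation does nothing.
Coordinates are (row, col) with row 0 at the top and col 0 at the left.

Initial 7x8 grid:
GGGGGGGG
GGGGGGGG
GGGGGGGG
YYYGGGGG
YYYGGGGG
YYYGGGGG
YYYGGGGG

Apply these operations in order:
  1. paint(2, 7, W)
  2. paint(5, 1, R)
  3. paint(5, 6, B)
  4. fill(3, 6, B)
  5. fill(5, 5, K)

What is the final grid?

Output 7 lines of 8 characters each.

Answer: KKKKKKKK
KKKKKKKK
KKKKKKKW
YYYKKKKK
YYYKKKKK
YRYKKKKK
YYYKKKKK

Derivation:
After op 1 paint(2,7,W):
GGGGGGGG
GGGGGGGG
GGGGGGGW
YYYGGGGG
YYYGGGGG
YYYGGGGG
YYYGGGGG
After op 2 paint(5,1,R):
GGGGGGGG
GGGGGGGG
GGGGGGGW
YYYGGGGG
YYYGGGGG
YRYGGGGG
YYYGGGGG
After op 3 paint(5,6,B):
GGGGGGGG
GGGGGGGG
GGGGGGGW
YYYGGGGG
YYYGGGGG
YRYGGGBG
YYYGGGGG
After op 4 fill(3,6,B) [42 cells changed]:
BBBBBBBB
BBBBBBBB
BBBBBBBW
YYYBBBBB
YYYBBBBB
YRYBBBBB
YYYBBBBB
After op 5 fill(5,5,K) [43 cells changed]:
KKKKKKKK
KKKKKKKK
KKKKKKKW
YYYKKKKK
YYYKKKKK
YRYKKKKK
YYYKKKKK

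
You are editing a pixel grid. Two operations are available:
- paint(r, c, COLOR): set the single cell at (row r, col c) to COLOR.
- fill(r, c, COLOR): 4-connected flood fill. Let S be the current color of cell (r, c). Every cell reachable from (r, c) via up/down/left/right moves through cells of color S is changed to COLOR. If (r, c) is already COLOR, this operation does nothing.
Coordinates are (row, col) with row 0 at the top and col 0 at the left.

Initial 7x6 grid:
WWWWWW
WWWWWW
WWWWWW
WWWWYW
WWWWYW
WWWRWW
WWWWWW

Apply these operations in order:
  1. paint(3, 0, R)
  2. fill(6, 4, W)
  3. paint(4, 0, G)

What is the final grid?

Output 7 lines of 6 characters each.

After op 1 paint(3,0,R):
WWWWWW
WWWWWW
WWWWWW
RWWWYW
WWWWYW
WWWRWW
WWWWWW
After op 2 fill(6,4,W) [0 cells changed]:
WWWWWW
WWWWWW
WWWWWW
RWWWYW
WWWWYW
WWWRWW
WWWWWW
After op 3 paint(4,0,G):
WWWWWW
WWWWWW
WWWWWW
RWWWYW
GWWWYW
WWWRWW
WWWWWW

Answer: WWWWWW
WWWWWW
WWWWWW
RWWWYW
GWWWYW
WWWRWW
WWWWWW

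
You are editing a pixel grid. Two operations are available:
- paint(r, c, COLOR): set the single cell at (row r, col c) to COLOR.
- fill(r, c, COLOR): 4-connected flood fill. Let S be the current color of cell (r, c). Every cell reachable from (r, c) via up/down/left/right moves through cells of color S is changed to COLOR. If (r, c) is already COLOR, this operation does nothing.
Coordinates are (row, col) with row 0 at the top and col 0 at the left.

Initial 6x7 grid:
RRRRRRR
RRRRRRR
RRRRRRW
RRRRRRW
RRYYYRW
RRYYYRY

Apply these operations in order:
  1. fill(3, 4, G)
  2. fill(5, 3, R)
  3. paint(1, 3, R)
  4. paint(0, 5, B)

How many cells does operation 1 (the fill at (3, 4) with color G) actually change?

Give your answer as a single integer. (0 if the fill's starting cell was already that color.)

After op 1 fill(3,4,G) [32 cells changed]:
GGGGGGG
GGGGGGG
GGGGGGW
GGGGGGW
GGYYYGW
GGYYYGY

Answer: 32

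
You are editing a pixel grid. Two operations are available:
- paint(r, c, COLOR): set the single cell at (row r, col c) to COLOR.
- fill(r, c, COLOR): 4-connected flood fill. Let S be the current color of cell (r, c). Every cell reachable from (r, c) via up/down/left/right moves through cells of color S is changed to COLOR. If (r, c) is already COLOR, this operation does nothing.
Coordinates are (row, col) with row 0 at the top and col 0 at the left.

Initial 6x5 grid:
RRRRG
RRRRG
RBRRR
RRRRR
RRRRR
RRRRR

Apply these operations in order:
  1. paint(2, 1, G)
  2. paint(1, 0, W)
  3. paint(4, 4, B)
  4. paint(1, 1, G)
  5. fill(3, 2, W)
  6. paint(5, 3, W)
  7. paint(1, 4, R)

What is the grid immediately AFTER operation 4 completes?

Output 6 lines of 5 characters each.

After op 1 paint(2,1,G):
RRRRG
RRRRG
RGRRR
RRRRR
RRRRR
RRRRR
After op 2 paint(1,0,W):
RRRRG
WRRRG
RGRRR
RRRRR
RRRRR
RRRRR
After op 3 paint(4,4,B):
RRRRG
WRRRG
RGRRR
RRRRR
RRRRB
RRRRR
After op 4 paint(1,1,G):
RRRRG
WGRRG
RGRRR
RRRRR
RRRRB
RRRRR

Answer: RRRRG
WGRRG
RGRRR
RRRRR
RRRRB
RRRRR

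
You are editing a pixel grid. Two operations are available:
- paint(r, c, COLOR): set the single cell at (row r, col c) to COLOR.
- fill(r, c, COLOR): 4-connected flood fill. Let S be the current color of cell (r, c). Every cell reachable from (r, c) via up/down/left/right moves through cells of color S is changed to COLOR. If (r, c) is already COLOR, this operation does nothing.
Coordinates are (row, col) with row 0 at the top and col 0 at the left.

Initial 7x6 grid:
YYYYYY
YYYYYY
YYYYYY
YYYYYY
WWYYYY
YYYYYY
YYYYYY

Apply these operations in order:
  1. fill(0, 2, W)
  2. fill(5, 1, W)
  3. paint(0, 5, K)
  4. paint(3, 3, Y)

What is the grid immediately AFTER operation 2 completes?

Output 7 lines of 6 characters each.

After op 1 fill(0,2,W) [40 cells changed]:
WWWWWW
WWWWWW
WWWWWW
WWWWWW
WWWWWW
WWWWWW
WWWWWW
After op 2 fill(5,1,W) [0 cells changed]:
WWWWWW
WWWWWW
WWWWWW
WWWWWW
WWWWWW
WWWWWW
WWWWWW

Answer: WWWWWW
WWWWWW
WWWWWW
WWWWWW
WWWWWW
WWWWWW
WWWWWW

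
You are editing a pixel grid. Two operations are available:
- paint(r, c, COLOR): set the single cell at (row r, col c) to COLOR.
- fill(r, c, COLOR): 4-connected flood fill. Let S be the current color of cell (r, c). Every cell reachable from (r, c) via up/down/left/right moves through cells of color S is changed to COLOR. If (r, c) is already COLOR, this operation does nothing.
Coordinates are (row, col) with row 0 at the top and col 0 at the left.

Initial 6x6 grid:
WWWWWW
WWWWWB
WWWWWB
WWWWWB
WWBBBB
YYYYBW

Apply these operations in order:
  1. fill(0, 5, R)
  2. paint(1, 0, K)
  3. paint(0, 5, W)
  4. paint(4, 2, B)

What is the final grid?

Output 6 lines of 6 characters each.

After op 1 fill(0,5,R) [23 cells changed]:
RRRRRR
RRRRRB
RRRRRB
RRRRRB
RRBBBB
YYYYBW
After op 2 paint(1,0,K):
RRRRRR
KRRRRB
RRRRRB
RRRRRB
RRBBBB
YYYYBW
After op 3 paint(0,5,W):
RRRRRW
KRRRRB
RRRRRB
RRRRRB
RRBBBB
YYYYBW
After op 4 paint(4,2,B):
RRRRRW
KRRRRB
RRRRRB
RRRRRB
RRBBBB
YYYYBW

Answer: RRRRRW
KRRRRB
RRRRRB
RRRRRB
RRBBBB
YYYYBW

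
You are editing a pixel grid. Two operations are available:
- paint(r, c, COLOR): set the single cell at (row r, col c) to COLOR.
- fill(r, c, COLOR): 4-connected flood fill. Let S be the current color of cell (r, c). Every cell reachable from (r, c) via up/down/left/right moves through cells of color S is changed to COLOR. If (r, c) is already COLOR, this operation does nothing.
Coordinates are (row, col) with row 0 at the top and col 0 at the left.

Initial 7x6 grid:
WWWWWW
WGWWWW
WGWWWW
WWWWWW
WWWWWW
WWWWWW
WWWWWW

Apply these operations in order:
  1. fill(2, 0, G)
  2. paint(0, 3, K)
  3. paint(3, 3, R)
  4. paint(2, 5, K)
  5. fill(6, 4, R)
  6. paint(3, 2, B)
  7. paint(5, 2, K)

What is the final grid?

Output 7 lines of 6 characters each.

After op 1 fill(2,0,G) [40 cells changed]:
GGGGGG
GGGGGG
GGGGGG
GGGGGG
GGGGGG
GGGGGG
GGGGGG
After op 2 paint(0,3,K):
GGGKGG
GGGGGG
GGGGGG
GGGGGG
GGGGGG
GGGGGG
GGGGGG
After op 3 paint(3,3,R):
GGGKGG
GGGGGG
GGGGGG
GGGRGG
GGGGGG
GGGGGG
GGGGGG
After op 4 paint(2,5,K):
GGGKGG
GGGGGG
GGGGGK
GGGRGG
GGGGGG
GGGGGG
GGGGGG
After op 5 fill(6,4,R) [39 cells changed]:
RRRKRR
RRRRRR
RRRRRK
RRRRRR
RRRRRR
RRRRRR
RRRRRR
After op 6 paint(3,2,B):
RRRKRR
RRRRRR
RRRRRK
RRBRRR
RRRRRR
RRRRRR
RRRRRR
After op 7 paint(5,2,K):
RRRKRR
RRRRRR
RRRRRK
RRBRRR
RRRRRR
RRKRRR
RRRRRR

Answer: RRRKRR
RRRRRR
RRRRRK
RRBRRR
RRRRRR
RRKRRR
RRRRRR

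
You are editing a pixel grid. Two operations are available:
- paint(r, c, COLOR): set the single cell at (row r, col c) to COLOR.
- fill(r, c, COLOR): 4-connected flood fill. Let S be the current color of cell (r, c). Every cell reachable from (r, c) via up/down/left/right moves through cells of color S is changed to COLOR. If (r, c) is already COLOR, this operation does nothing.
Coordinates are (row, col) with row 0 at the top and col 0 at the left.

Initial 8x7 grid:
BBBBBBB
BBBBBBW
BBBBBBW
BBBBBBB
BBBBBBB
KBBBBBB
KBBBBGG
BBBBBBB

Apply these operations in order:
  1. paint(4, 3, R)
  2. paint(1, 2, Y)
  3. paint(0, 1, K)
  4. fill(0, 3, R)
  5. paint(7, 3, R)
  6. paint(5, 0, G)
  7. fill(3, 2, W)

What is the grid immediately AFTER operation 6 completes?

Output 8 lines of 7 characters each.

After op 1 paint(4,3,R):
BBBBBBB
BBBBBBW
BBBBBBW
BBBBBBB
BBBRBBB
KBBBBBB
KBBBBGG
BBBBBBB
After op 2 paint(1,2,Y):
BBBBBBB
BBYBBBW
BBBBBBW
BBBBBBB
BBBRBBB
KBBBBBB
KBBBBGG
BBBBBBB
After op 3 paint(0,1,K):
BKBBBBB
BBYBBBW
BBBBBBW
BBBBBBB
BBBRBBB
KBBBBBB
KBBBBGG
BBBBBBB
After op 4 fill(0,3,R) [47 cells changed]:
RKRRRRR
RRYRRRW
RRRRRRW
RRRRRRR
RRRRRRR
KRRRRRR
KRRRRGG
RRRRRRR
After op 5 paint(7,3,R):
RKRRRRR
RRYRRRW
RRRRRRW
RRRRRRR
RRRRRRR
KRRRRRR
KRRRRGG
RRRRRRR
After op 6 paint(5,0,G):
RKRRRRR
RRYRRRW
RRRRRRW
RRRRRRR
RRRRRRR
GRRRRRR
KRRRRGG
RRRRRRR

Answer: RKRRRRR
RRYRRRW
RRRRRRW
RRRRRRR
RRRRRRR
GRRRRRR
KRRRRGG
RRRRRRR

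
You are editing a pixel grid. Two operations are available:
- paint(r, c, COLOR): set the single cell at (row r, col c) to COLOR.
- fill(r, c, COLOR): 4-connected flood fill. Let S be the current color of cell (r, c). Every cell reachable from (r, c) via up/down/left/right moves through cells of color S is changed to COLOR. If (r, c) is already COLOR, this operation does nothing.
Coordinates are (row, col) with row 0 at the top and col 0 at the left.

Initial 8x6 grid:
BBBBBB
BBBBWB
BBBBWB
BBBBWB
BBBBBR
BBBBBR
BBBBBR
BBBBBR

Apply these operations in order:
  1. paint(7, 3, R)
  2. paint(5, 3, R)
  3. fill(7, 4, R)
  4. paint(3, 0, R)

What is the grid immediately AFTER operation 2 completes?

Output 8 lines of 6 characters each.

After op 1 paint(7,3,R):
BBBBBB
BBBBWB
BBBBWB
BBBBWB
BBBBBR
BBBBBR
BBBBBR
BBBRBR
After op 2 paint(5,3,R):
BBBBBB
BBBBWB
BBBBWB
BBBBWB
BBBBBR
BBBRBR
BBBBBR
BBBRBR

Answer: BBBBBB
BBBBWB
BBBBWB
BBBBWB
BBBBBR
BBBRBR
BBBBBR
BBBRBR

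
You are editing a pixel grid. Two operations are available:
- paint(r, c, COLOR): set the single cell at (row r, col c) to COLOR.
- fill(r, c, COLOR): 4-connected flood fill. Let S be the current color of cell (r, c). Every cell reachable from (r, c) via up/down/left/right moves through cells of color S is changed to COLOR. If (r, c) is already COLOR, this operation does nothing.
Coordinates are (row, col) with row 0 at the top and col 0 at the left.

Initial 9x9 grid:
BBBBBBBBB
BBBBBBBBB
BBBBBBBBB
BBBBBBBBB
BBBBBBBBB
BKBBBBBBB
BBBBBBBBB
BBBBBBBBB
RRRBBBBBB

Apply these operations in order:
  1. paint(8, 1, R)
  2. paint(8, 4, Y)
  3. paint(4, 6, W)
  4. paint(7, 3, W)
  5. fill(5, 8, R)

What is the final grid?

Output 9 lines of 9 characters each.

After op 1 paint(8,1,R):
BBBBBBBBB
BBBBBBBBB
BBBBBBBBB
BBBBBBBBB
BBBBBBBBB
BKBBBBBBB
BBBBBBBBB
BBBBBBBBB
RRRBBBBBB
After op 2 paint(8,4,Y):
BBBBBBBBB
BBBBBBBBB
BBBBBBBBB
BBBBBBBBB
BBBBBBBBB
BKBBBBBBB
BBBBBBBBB
BBBBBBBBB
RRRBYBBBB
After op 3 paint(4,6,W):
BBBBBBBBB
BBBBBBBBB
BBBBBBBBB
BBBBBBBBB
BBBBBBWBB
BKBBBBBBB
BBBBBBBBB
BBBBBBBBB
RRRBYBBBB
After op 4 paint(7,3,W):
BBBBBBBBB
BBBBBBBBB
BBBBBBBBB
BBBBBBBBB
BBBBBBWBB
BKBBBBBBB
BBBBBBBBB
BBBWBBBBB
RRRBYBBBB
After op 5 fill(5,8,R) [73 cells changed]:
RRRRRRRRR
RRRRRRRRR
RRRRRRRRR
RRRRRRRRR
RRRRRRWRR
RKRRRRRRR
RRRRRRRRR
RRRWRRRRR
RRRBYRRRR

Answer: RRRRRRRRR
RRRRRRRRR
RRRRRRRRR
RRRRRRRRR
RRRRRRWRR
RKRRRRRRR
RRRRRRRRR
RRRWRRRRR
RRRBYRRRR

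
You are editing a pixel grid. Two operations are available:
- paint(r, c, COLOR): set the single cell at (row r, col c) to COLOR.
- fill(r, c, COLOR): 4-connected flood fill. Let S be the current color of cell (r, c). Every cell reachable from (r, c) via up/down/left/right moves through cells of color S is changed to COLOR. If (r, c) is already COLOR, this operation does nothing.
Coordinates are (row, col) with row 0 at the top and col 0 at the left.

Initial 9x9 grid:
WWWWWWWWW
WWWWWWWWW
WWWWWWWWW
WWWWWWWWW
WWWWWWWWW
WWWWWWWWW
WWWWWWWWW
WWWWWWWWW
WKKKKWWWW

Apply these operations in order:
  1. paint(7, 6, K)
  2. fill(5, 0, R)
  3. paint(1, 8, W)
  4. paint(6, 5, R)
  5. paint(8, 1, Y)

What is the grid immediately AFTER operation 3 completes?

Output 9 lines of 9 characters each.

After op 1 paint(7,6,K):
WWWWWWWWW
WWWWWWWWW
WWWWWWWWW
WWWWWWWWW
WWWWWWWWW
WWWWWWWWW
WWWWWWWWW
WWWWWWKWW
WKKKKWWWW
After op 2 fill(5,0,R) [76 cells changed]:
RRRRRRRRR
RRRRRRRRR
RRRRRRRRR
RRRRRRRRR
RRRRRRRRR
RRRRRRRRR
RRRRRRRRR
RRRRRRKRR
RKKKKRRRR
After op 3 paint(1,8,W):
RRRRRRRRR
RRRRRRRRW
RRRRRRRRR
RRRRRRRRR
RRRRRRRRR
RRRRRRRRR
RRRRRRRRR
RRRRRRKRR
RKKKKRRRR

Answer: RRRRRRRRR
RRRRRRRRW
RRRRRRRRR
RRRRRRRRR
RRRRRRRRR
RRRRRRRRR
RRRRRRRRR
RRRRRRKRR
RKKKKRRRR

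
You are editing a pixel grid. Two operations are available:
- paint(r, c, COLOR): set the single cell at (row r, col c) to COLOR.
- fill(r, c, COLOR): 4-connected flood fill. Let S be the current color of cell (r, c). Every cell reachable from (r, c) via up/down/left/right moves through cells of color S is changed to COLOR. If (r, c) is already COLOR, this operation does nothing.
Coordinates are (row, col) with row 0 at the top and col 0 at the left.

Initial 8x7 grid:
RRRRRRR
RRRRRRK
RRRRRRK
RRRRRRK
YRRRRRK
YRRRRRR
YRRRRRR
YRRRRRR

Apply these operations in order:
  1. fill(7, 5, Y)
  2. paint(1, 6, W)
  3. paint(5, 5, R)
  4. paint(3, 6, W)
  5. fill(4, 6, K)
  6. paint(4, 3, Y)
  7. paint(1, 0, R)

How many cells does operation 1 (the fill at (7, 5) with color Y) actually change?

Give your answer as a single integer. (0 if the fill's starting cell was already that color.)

Answer: 48

Derivation:
After op 1 fill(7,5,Y) [48 cells changed]:
YYYYYYY
YYYYYYK
YYYYYYK
YYYYYYK
YYYYYYK
YYYYYYY
YYYYYYY
YYYYYYY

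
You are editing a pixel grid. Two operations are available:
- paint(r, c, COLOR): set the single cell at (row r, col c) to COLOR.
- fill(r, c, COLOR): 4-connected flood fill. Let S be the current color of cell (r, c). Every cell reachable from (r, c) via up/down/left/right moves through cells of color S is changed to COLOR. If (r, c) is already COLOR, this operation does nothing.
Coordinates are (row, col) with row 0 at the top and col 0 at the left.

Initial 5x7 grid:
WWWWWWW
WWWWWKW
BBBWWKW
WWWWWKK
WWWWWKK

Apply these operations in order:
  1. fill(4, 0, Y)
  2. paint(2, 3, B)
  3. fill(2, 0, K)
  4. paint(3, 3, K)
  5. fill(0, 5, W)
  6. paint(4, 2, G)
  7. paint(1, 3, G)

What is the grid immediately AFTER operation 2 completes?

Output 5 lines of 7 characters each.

Answer: YYYYYYY
YYYYYKY
BBBBYKY
YYYYYKK
YYYYYKK

Derivation:
After op 1 fill(4,0,Y) [26 cells changed]:
YYYYYYY
YYYYYKY
BBBYYKY
YYYYYKK
YYYYYKK
After op 2 paint(2,3,B):
YYYYYYY
YYYYYKY
BBBBYKY
YYYYYKK
YYYYYKK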